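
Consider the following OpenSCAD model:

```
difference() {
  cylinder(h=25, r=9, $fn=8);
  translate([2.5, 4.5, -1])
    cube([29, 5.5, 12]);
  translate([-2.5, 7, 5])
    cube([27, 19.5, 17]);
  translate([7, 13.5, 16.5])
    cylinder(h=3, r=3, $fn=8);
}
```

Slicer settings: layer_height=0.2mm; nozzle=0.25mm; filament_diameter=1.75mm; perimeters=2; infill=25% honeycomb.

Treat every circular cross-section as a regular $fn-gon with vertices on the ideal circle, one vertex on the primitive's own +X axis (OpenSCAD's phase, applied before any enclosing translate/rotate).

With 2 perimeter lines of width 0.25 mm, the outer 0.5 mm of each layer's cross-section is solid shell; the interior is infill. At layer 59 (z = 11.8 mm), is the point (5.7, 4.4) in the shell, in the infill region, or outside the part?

At z = 11.8 mm: the r=9 cylinder contributes a regular 8-gon of circumradius 9; the cube at (2.5, 4.5) does not reach this height (z outside [-1, 11]); the 27×19.5 cube at (-2.5, 7) contributes its full rectangle; the cylinder at (7, 13.5) is not intersected at this z (z outside [16.5, 19.5]); Taking the first minus the rest: starting from the r=9 cylinder, the 27×19.5 cube at (-2.5, 7) partially overlaps it — only the 8.53 mm² overlap (of its 526.50 mm²) is removed, clipping the outline — 1 connected region. Overall, the cross-section is a single solid region. The nearest boundary edge runs (6.36, 6.36)→(9.00, 0.00); distance from the point to it = 1.36 mm. The point is inside the cross-section and 1.36 mm from the nearest boundary — more than the 0.5 mm shell width (2 × 0.25), so it's in the infill interior.

infill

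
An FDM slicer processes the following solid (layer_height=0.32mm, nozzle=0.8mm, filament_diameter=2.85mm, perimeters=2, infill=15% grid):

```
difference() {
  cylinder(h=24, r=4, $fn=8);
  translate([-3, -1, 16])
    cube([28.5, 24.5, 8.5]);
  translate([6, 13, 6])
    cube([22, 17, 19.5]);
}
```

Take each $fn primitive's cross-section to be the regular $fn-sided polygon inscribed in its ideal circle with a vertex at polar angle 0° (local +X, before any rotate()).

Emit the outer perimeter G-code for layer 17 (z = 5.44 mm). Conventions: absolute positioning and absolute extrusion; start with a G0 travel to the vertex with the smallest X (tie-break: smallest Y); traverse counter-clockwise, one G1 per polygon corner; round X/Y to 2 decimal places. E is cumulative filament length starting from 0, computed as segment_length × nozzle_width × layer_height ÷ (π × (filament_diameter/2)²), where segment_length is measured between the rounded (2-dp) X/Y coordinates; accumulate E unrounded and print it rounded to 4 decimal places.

At z = 5.44 mm: the r=4 cylinder gives a regular 8-gon of circumradius 4 (constant along its height); the cube at (-3, -1) is absent (z outside [16, 24.5]); the cube at (6, 13) is not intersected at this z (z outside [6, 25.5]); Subtracting the remaining from the first: none of the subtracted shapes is present at this height, so the r=4 cylinder is unchanged — 1 connected region. The outline is a single polygon with 8 vertices. Extrusion per mm of travel: 0.8 × 0.32 / (π × 1.425²) = 0.040129. Accumulating E over each segment gives final E = 0.9831.

G0 X-4.00 Y0.00 Z5.44
G1 X-2.83 Y-2.83 E0.1229
G1 X0.00 Y-4.00 E0.2458
G1 X2.83 Y-2.83 E0.3687
G1 X4.00 Y0.00 E0.4916
G1 X2.83 Y2.83 E0.6144
G1 X0.00 Y4.00 E0.7373
G1 X-2.83 Y2.83 E0.8602
G1 X-4.00 Y0.00 E0.9831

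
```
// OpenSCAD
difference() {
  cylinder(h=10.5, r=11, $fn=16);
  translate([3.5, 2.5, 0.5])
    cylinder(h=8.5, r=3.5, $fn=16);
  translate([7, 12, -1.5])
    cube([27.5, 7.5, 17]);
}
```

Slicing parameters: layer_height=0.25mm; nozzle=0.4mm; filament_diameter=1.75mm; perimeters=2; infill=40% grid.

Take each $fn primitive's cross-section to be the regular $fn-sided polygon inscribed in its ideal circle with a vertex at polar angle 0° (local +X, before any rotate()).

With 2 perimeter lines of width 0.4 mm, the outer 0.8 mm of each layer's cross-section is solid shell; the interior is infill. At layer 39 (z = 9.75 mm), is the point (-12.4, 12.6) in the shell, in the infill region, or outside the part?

outside

At z = 9.75 mm: the r=11 cylinder gives a regular 16-gon of circumradius 11 (constant along its height); the cylinder at (3.5, 2.5) is absent (z outside [0.5, 9]); the 27.5×7.5 cube at (7, 12) contributes its full rectangle; Subtracting the remaining from the first: starting from the r=11 cylinder, the 27.5×7.5 cube at (7, 12) misses the remaining region (no effect) — 1 connected region. Overall, the cross-section is a single solid region. The nearest boundary edge runs (-10.16, 4.21)→(-7.78, 7.78); distance from the point to it = 6.68 mm. The point is not inside any of the regions above, so it lies outside the cross-section (6.68 mm from the nearest boundary).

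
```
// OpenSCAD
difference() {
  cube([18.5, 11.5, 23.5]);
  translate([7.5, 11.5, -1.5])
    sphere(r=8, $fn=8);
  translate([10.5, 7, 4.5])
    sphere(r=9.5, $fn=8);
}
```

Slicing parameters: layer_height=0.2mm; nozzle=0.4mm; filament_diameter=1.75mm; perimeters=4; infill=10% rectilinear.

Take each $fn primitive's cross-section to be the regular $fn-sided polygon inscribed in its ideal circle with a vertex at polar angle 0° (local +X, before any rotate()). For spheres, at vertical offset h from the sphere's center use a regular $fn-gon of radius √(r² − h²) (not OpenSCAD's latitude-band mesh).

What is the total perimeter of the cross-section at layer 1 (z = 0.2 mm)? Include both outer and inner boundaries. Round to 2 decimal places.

57.81 mm

At z = 0.2 mm: the cube (footprint 18.5×11.5) is included at this height (perimeter 60.00 mm); the sphere at (7.5, 11.5): section is a regular 8-gon, circumradius = √(r²−h²) = √(8²−1.7²) = 7.817 (perimeter = 2·8·7.817·sin(180°/8) = 47.86 mm); the r=9.5 sphere at (10.5, 7) slices to a regular 8-gon of circumradius 8.471 (√(r²−h²) with h=4.3 from center) (perimeter = 2·8·8.471·sin(180°/8) = 51.87 mm); Taking the first minus the rest: starting from the 18.5×11.5 cube, the r=8 sphere at (7.5, 11.5) partially overlaps it — only the 86.30 mm² overlap (of its 172.85 mm²) is removed, clipping the outline; the r=9.5 sphere at (10.5, 7) partially overlaps it — only the 88.26 mm² overlap (of its 202.97 mm²) is removed, clipping the outline — boundary = 57.81 mm. Overall, the cross-section has 3 separate islands. Total boundary length (outer) = 57.81 mm.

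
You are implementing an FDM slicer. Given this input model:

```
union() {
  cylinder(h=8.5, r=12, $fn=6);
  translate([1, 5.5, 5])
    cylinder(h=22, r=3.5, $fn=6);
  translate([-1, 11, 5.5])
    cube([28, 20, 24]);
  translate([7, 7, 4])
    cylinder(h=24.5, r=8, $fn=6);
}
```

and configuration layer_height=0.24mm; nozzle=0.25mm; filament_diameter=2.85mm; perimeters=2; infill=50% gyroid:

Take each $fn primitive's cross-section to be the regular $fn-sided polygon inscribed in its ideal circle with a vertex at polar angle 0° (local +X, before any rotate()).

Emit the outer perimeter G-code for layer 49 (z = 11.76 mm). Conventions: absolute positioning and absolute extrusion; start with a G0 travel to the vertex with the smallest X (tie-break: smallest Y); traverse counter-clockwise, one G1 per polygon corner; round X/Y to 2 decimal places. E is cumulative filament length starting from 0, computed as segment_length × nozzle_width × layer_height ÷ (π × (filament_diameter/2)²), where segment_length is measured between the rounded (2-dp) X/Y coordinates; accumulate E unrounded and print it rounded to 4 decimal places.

G0 X-2.50 Y5.50 Z11.76
G1 X-0.75 Y2.47 E0.0329
G1 X1.62 Y2.47 E0.0552
G1 X3.00 Y0.07 E0.0812
G1 X11.00 Y0.07 E0.1565
G1 X15.00 Y7.00 E0.2317
G1 X12.69 Y11.00 E0.2752
G1 X27.00 Y11.00 E0.4098
G1 X27.00 Y31.00 E0.5979
G1 X-1.00 Y31.00 E0.8612
G1 X-1.00 Y11.00 E1.0493
G1 X1.31 Y11.00 E1.0711
G1 X-0.12 Y8.53 E1.0979
G1 X-0.75 Y8.53 E1.1038
G1 X-2.50 Y5.50 E1.1367

At z = 11.76 mm: the cylinder is absent (z outside [0, 8.5]); the r=3.5 cylinder at (1, 5.5) contributes a regular 6-gon of circumradius 3.5; the 28×20 cube at (-1, 11) contributes its full rectangle; the r=8 cylinder at (7, 7) gives a regular 6-gon of circumradius 8 (constant along its height); Combining (union): the regions partially overlap (shared area 49.81 mm²), so overlapping operands fuse into one piece — 1 connected region. The outline is a single polygon with 14 vertices. Extrusion per mm of travel: 0.25 × 0.24 / (π × 1.425²) = 0.009405. Accumulating E over each segment gives final E = 1.1367.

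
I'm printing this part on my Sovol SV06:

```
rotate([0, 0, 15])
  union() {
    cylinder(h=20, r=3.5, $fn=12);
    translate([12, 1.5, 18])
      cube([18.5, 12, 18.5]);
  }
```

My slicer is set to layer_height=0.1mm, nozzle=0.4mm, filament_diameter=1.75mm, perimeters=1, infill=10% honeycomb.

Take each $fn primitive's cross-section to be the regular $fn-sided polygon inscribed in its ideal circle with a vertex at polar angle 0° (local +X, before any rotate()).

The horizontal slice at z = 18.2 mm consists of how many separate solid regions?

2

At z = 18.2 mm: the r=3.5 cylinder contributes a regular 12-gon of circumradius 3.5; the cube at (12, 1.5) (footprint 18.5×12) is included at this height; Merging all regions: the 2 present regions are separate (no shared area or edge), so areas and boundary lengths simply add and each stays a separate island — 2 connected regions; (whole slice rotated 15° about Z — lengths, areas and connectivity unchanged). The result has 2 disconnected regions.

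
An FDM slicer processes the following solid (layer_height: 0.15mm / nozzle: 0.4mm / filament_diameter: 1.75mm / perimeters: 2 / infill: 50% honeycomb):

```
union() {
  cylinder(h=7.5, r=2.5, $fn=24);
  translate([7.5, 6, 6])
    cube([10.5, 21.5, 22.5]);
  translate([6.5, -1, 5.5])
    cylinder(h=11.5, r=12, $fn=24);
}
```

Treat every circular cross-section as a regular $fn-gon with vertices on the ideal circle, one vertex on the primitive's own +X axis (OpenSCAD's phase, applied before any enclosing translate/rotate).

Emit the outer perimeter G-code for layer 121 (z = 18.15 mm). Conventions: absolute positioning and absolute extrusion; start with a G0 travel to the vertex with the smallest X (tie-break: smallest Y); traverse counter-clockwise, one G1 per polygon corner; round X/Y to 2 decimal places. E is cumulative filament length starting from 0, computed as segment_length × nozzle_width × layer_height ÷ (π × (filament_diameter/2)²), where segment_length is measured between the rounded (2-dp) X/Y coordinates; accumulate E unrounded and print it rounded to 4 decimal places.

G0 X7.50 Y6.00 Z18.15
G1 X18.00 Y6.00 E0.2619
G1 X18.00 Y27.50 E0.7982
G1 X7.50 Y27.50 E1.0602
G1 X7.50 Y6.00 E1.5965

At z = 18.15 mm: the cylinder is not intersected at this z (z outside [0, 7.5]); the cube at (7.5, 6) is present — its section is the full 10.5×21.5 rectangle; the cylinder at (6.5, -1) is not intersected at this z (z outside [5.5, 17]); Taking the union: only the 10.5×21.5 cube at (7.5, 6) is present, so the union is just that shape — 1 connected region. The outline is a single polygon with 4 vertices. Extrusion per mm of travel: 0.4 × 0.15 / (π × 0.875²) = 0.024945. Accumulating E over each segment gives final E = 1.5965.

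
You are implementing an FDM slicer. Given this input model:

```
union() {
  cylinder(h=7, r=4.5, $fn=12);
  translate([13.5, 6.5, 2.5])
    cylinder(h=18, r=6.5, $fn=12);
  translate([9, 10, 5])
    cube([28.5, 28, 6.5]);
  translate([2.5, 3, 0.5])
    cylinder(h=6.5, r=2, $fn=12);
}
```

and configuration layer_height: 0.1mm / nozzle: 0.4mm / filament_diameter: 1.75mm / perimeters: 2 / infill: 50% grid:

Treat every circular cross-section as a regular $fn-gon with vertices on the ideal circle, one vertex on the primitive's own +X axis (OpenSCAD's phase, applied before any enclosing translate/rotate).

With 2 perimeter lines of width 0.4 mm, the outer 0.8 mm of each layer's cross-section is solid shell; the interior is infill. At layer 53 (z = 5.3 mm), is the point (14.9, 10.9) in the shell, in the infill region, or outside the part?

At z = 5.3 mm: the r=4.5 cylinder gives a regular 12-gon of circumradius 4.5 (constant along its height); the cylinder at (13.5, 6.5): section is a regular 12-gon, circumradius r=6.5; the 28.5×28 cube at (9, 10) contributes its full rectangle; the r=2 cylinder at (2.5, 3) gives a regular 12-gon of circumradius 2 (constant along its height); Merging all regions: the regions partially overlap (shared area 28.17 mm²), so overlapping operands fuse into one piece — 2 connected regions. Overall, the cross-section has 2 separate islands. The nearest boundary edge runs (37.50, 10.00)→(18.88, 10.00); distance from the point to it = 4.08 mm. (Shell/infill is judged within the island containing the point — the largest one.) The point is inside the cross-section and 4.08 mm from the nearest boundary — more than the 0.8 mm shell width (2 × 0.4), so it's in the infill interior.

infill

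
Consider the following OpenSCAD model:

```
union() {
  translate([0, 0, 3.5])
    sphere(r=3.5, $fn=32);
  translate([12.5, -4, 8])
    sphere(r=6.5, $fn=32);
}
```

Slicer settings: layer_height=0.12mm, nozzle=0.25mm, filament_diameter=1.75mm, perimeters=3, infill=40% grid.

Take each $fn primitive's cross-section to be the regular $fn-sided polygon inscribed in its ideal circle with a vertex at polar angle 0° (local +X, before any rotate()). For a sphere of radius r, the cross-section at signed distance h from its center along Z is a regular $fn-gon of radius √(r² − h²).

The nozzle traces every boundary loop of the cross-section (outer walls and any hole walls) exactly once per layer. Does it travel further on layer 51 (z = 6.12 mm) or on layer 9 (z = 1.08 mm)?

layer 51 (z = 6.12 mm)

Layer 51 (z = 6.12): the sphere: section is a regular 32-gon, circumradius = √(r²−h²) = √(3.5²−2.62²) = 2.321 (perimeter = 2·32·2.321·sin(180°/32) = 14.56 mm); the r=6.5 sphere at (12.5, -4) contributes a regular 32-gon of circumradius √(6.5²−1.88²) = 6.222 (perimeter = 2·32·6.222·sin(180°/32) = 39.03 mm); Combining (union): the 2 present regions are separate (no shared area or edge), so areas and boundary lengths simply add and each stays a separate island — boundary = 53.59 mm. So its perimeter = 53.59 mm. Layer 9 (z = 1.08): the r=3.5 sphere slices to a regular 32-gon of circumradius 2.529 (√(r²−h²) with h=2.42 from center) (perimeter = 2·32·2.529·sin(180°/32) = 15.86 mm); the sphere at (12.5, -4) is not intersected at this z (|z−center|=6.920 > r=6.5); Merging all regions: only the r=3.5 sphere is present, so the union is just that shape — boundary = 15.86 mm. So its perimeter = 15.86 mm. Layer 51 is larger (53.59 vs 15.86 mm).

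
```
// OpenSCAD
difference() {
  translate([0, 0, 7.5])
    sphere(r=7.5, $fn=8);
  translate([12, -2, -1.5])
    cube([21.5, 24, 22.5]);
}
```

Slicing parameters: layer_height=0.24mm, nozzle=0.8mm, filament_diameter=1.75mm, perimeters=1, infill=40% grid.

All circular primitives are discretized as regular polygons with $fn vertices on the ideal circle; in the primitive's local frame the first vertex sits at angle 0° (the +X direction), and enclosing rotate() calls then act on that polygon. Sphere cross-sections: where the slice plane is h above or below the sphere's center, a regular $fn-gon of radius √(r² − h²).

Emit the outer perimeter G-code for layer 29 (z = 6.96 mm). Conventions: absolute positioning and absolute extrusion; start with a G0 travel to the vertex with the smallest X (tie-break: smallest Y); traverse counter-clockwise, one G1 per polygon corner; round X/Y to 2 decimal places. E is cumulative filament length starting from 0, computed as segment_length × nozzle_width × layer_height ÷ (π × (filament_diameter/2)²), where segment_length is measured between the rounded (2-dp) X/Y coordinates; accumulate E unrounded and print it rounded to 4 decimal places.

At z = 6.96 mm: the sphere: section is a regular 8-gon, circumradius = √(r²−h²) = √(7.5²−0.54²) = 7.481; the 21.5×24 cube at (12, -2) contributes its full rectangle; After the difference (first − rest): starting from the r=7.5 sphere, the 21.5×24 cube at (12, -2) misses the remaining region (no effect) — 1 connected region. The outline is a single polygon with 8 vertices. Extrusion per mm of travel: 0.8 × 0.24 / (π × 0.875²) = 0.079824. Accumulating E over each segment gives final E = 3.6562.

G0 X-7.48 Y0.00 Z6.96
G1 X-5.29 Y-5.29 E0.4570
G1 X0.00 Y-7.48 E0.9141
G1 X5.29 Y-5.29 E1.3711
G1 X7.48 Y0.00 E1.8281
G1 X5.29 Y5.29 E2.2851
G1 X0.00 Y7.48 E2.7422
G1 X-5.29 Y5.29 E3.1992
G1 X-7.48 Y0.00 E3.6562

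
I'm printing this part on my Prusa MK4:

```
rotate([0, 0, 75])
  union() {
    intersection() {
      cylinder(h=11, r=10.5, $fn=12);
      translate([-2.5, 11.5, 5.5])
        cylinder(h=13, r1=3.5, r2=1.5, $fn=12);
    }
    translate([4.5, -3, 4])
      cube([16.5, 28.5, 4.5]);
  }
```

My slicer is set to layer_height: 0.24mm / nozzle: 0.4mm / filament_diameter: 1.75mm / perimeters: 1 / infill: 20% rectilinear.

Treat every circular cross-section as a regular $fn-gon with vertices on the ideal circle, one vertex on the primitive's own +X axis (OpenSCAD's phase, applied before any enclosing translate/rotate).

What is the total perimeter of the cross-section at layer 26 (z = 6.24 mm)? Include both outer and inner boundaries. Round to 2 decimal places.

At z = 6.24 mm: the cylinder: section is a regular 12-gon, circumradius r=10.5 (perimeter = 2·12·10.500·sin(180°/12) = 65.22 mm); the cone at (-2.5, 11.5) (r1=3.5→r2=1.5) has section circumradius 3.386 here — a regular 12-gon (perimeter = 2·12·3.386·sin(180°/12) = 21.03 mm); After intersecting: the cone at (-2.5, 11.5) partially overlaps the r=10.5 cylinder; clipping to the common part keeps 6.86 mm² — boundary = 12.32 mm; the 16.5×28.5 cube at (4.5, -3) contributes its full rectangle (perimeter 90.00 mm); Taking the union: the 2 present regions are separate (no shared area or edge), so areas and boundary lengths simply add and each stays a separate island — boundary = 102.32 mm; (rotated 75° about Z; rotation is an isometry so areas/perimeters/island counts are preserved). Overall, the cross-section has 2 separate islands. Total boundary length (outer) = 102.32 mm.

102.32 mm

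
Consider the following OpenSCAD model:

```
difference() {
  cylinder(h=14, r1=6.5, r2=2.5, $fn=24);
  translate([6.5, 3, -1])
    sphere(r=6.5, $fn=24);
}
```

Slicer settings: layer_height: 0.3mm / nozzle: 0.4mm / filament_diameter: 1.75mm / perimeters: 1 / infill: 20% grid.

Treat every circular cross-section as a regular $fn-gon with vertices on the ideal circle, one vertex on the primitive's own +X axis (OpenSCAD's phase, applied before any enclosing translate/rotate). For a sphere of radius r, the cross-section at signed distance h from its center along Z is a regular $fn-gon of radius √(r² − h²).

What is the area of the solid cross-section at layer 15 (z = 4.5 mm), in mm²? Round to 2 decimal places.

At z = 4.5 mm: the cone contributes a regular 24-gon of circumradius 5.214 (interpolated between r1=6.5 and r2=2.5 at t=0.321) (area = (24/2)·5.214²·sin(360°/24) = 84.44 mm²); the r=6.5 sphere at (6.5, 3) contributes a regular 24-gon of circumradius √(6.5²−5.5²) = 3.464 (area = (24/2)·3.464²·sin(360°/24) = 37.27 mm²); After the difference (first − rest): starting from the cone (84.44 mm²), the r=6.5 sphere at (6.5, 3) partially overlaps it — only the 4.69 mm² overlap (of its 37.27 mm²) is removed, clipping the outline — area = 79.75 mm². Overall, the cross-section is a single solid region. Net area = 79.75 mm².

79.75 mm²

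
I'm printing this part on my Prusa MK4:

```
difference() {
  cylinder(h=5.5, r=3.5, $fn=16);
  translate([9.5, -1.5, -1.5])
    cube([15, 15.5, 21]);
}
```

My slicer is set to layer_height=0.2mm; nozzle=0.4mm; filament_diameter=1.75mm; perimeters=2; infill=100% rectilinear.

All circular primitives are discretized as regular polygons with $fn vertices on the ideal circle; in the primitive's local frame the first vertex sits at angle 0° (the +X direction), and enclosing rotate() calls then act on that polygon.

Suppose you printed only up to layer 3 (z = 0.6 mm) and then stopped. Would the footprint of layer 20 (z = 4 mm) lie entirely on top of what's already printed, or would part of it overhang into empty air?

Compare the two slices. At z = 0.6: the cylinder: section is a regular 16-gon, circumradius r=3.5 (area = (16/2)·3.500²·sin(360°/16) = 37.50 mm²); the 15×15.5 cube at (9.5, -1.5) contributes its full rectangle (area 232.50 mm²); Taking the first minus the rest: starting from the r=3.5 cylinder (37.50 mm²), the 15×15.5 cube at (9.5, -1.5) misses the remaining region (no effect) — area = 37.50 mm². At z = 4: the r=3.5 cylinder gives a regular 16-gon of circumradius 3.5 (constant along its height) (area = (16/2)·3.500²·sin(360°/16) = 37.50 mm²); the cube at (9.5, -1.5) is present — its section is the full 15×15.5 rectangle (area 232.50 mm²); Taking the first minus the rest: starting from the r=3.5 cylinder (37.50 mm²), the 15×15.5 cube at (9.5, -1.5) misses the remaining region (no effect) — area = 37.50 mm². Checking containment: the cross-section at z = 4 is a subset of the cross-section at z = 0.6.

entirely on top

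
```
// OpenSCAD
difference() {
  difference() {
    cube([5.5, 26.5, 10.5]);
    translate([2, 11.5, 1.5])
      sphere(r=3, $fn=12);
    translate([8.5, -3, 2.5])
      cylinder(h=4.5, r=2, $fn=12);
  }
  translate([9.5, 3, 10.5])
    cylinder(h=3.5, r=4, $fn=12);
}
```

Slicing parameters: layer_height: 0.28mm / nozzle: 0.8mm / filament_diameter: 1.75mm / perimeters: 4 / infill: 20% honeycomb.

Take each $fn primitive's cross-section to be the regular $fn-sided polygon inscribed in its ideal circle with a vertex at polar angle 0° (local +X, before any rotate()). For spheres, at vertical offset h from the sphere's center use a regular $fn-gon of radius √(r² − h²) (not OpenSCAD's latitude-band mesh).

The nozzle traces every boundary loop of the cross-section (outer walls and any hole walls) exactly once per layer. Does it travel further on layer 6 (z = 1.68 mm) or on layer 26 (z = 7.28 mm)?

layer 6 (z = 1.68 mm)

Layer 6 (z = 1.68): the cube is present — its section is the full 5.5×26.5 rectangle (perimeter 64.00 mm); the r=3 sphere at (2, 11.5) slices to a regular 12-gon of circumradius 2.995 (√(r²−h²) with h=0.18 from center) (perimeter = 2·12·2.995·sin(180°/12) = 18.60 mm); the cylinder at (8.5, -3) does not reach this height (z outside [2.5, 7]); Taking the first minus the rest: starting from the 5.5×26.5 cube, the r=3 sphere at (2, 11.5) partially overlaps it — only the 24.17 mm² overlap (of its 26.90 mm²) is removed, clipping the outline — boundary = 73.64 mm; the cylinder at (9.5, 3) is not intersected at this z (z outside [10.5, 14]); Subtracting the remaining from the first: none of the subtracted shapes is present at this height, so that combined region is unchanged — boundary = 73.64 mm. So its perimeter = 73.64 mm. Layer 26 (z = 7.28): the cube is present — its section is the full 5.5×26.5 rectangle (perimeter 64.00 mm); the sphere at (2, 11.5) is not intersected at this z (|z−center|=5.780 > r=3); the cylinder at (8.5, -3) does not reach this height (z outside [2.5, 7]); Subtracting the remaining from the first: none of the subtracted shapes is present at this height, so the 5.5×26.5 cube is unchanged — boundary = 64.00 mm; the cylinder at (9.5, 3) does not reach this height (z outside [10.5, 14]); Taking the first minus the rest: none of the subtracted shapes is present at this height, so the result so far is unchanged — boundary = 64.00 mm. So its perimeter = 64.00 mm. Layer 6 is larger (73.64 vs 64.00 mm).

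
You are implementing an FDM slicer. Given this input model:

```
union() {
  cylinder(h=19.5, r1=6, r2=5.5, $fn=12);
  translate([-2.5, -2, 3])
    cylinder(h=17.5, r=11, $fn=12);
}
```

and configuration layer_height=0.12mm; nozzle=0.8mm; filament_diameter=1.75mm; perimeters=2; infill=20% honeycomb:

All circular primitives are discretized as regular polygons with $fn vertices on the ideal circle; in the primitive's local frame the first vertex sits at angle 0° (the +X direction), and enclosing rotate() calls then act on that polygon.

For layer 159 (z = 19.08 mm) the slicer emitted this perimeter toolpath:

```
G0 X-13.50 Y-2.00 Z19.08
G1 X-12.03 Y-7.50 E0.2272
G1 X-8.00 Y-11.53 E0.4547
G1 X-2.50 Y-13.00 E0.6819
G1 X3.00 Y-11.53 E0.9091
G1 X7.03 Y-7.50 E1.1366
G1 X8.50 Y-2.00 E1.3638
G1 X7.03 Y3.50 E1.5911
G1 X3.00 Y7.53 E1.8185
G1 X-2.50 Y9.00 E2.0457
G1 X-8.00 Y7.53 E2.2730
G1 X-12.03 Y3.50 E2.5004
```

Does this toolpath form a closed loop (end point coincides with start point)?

no

Start point (G0): (-13.50, -2.00). End point (last G1): the path does not return to the start — open.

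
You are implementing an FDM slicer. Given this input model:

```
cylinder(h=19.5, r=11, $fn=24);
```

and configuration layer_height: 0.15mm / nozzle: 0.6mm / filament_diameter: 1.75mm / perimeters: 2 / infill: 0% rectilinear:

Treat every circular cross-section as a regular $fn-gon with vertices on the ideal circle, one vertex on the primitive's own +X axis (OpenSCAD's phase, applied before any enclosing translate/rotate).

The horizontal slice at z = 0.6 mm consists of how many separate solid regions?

1

At z = 0.6 mm: the r=11 cylinder gives a regular 24-gon of circumradius 11 (constant along its height). The result has 1 disconnected region.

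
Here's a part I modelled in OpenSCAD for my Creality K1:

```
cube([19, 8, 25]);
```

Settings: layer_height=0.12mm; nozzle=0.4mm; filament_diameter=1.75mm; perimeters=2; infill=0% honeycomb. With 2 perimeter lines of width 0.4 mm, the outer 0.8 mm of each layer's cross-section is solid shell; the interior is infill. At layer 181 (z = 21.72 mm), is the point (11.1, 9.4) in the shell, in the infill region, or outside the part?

outside

At z = 21.72 mm: the cube (footprint 19×8) is included at this height. Overall, the cross-section is a single solid region. The nearest boundary edge runs (19.00, 8.00)→(0.00, 8.00); distance from the point to it = 1.40 mm. The point is not inside any of the regions above, so it lies outside the cross-section (1.40 mm from the nearest boundary).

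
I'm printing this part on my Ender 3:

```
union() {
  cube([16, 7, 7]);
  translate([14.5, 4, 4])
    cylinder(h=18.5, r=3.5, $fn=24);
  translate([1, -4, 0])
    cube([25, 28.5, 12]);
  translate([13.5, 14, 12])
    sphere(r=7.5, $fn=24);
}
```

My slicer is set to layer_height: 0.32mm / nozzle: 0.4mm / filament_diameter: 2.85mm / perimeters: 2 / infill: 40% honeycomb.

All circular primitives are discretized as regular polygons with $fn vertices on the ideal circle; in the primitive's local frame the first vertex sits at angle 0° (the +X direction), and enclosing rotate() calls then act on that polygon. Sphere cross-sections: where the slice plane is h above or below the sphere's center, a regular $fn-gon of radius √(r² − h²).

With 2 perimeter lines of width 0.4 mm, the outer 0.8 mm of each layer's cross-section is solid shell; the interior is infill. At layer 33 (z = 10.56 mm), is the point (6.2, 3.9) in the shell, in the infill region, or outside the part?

infill

At z = 10.56 mm: the cube is not intersected at this z (z outside [0, 7]); the r=3.5 cylinder at (14.5, 4) gives a regular 24-gon of circumradius 3.5 (constant along its height); the 25×28.5 cube at (1, -4) contributes its full rectangle; the sphere at (13.5, 14): section is a regular 24-gon, circumradius = √(r²−h²) = √(7.5²−1.44²) = 7.360; Combining (union): the regions partially overlap (shared area 206.31 mm²), so overlapping operands fuse into one piece — 1 connected region. Overall, the cross-section is a single solid region. The nearest boundary edge runs (1.00, -4.00)→(1.00, 24.50); distance from the point to it = 5.20 mm. The point is inside the cross-section and 5.20 mm from the nearest boundary — more than the 0.8 mm shell width (2 × 0.4), so it's in the infill interior.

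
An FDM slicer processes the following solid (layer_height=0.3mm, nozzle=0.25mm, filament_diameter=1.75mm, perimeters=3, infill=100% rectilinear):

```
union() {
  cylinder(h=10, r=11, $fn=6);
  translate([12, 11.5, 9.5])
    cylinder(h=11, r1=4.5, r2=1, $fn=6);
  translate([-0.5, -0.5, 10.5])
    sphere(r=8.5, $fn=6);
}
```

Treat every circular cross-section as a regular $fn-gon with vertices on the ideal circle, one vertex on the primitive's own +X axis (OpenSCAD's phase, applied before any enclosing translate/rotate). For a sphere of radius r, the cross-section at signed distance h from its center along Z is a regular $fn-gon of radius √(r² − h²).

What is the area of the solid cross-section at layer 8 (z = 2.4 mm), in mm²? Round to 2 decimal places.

314.37 mm²

At z = 2.4 mm: the r=11 cylinder contributes a regular 6-gon of circumradius 11 (area = (6/2)·11.000²·sin(360°/6) = 314.37 mm²); the cone at (12, 11.5) is absent (z outside [9.5, 20.5]); the r=8.5 sphere at (-0.5, -0.5) contributes a regular 6-gon of circumradius √(8.5²−8.1²) = 2.577 (area = (6/2)·2.577²·sin(360°/6) = 17.25 mm²); Taking the union: the r=8.5 sphere at (-0.5, -0.5) lies entirely inside the r=11 cylinder, so the union is just the r=11 cylinder — area = 314.37 mm². Overall, the cross-section is a single solid region. Net area = 314.37 mm².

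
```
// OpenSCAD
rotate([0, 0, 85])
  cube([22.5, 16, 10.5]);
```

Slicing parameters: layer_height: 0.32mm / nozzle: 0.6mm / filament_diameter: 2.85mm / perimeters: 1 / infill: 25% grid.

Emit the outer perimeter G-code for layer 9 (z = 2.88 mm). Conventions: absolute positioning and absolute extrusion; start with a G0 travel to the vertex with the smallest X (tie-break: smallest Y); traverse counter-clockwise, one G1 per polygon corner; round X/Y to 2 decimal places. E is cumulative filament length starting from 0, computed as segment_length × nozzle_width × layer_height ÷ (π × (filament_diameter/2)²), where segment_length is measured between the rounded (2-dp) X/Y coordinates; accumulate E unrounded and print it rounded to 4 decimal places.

G0 X-15.94 Y1.39 Z2.88
G1 X0.00 Y0.00 E0.4816
G1 X1.96 Y22.41 E1.1586
G1 X-13.98 Y23.81 E1.6402
G1 X-15.94 Y1.39 E2.3175

At z = 2.88 mm: the cube (footprint 22.5×16) is included at this height; (whole slice rotated 85° about Z — lengths, areas and connectivity unchanged). The outline is a single polygon with 4 vertices. Extrusion per mm of travel: 0.6 × 0.32 / (π × 1.425²) = 0.030097. Accumulating E over each segment gives final E = 2.3175.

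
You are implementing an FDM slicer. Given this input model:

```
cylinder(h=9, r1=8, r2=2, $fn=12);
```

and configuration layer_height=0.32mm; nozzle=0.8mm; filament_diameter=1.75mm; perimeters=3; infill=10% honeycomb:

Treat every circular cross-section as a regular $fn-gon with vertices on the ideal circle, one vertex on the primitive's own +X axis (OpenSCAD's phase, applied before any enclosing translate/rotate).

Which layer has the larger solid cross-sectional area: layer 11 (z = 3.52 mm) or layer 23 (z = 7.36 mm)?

layer 11 (z = 3.52 mm)

Layer 11 (z = 3.52): the cone (r1=8→r2=2) has section circumradius 5.653 here — a regular 12-gon (area = (12/2)·5.653²·sin(360°/12) = 95.88 mm²). So its area = 95.88 mm². Layer 23 (z = 7.36): the cone: at t=0.818 of its height the radius interpolates to r₁+(r₂−r₁)t = 3.093, giving a regular 12-gon of that circumradius (area = (12/2)·3.093²·sin(360°/12) = 28.71 mm²). So its area = 28.71 mm². Layer 11 is larger (95.88 vs 28.71 mm²).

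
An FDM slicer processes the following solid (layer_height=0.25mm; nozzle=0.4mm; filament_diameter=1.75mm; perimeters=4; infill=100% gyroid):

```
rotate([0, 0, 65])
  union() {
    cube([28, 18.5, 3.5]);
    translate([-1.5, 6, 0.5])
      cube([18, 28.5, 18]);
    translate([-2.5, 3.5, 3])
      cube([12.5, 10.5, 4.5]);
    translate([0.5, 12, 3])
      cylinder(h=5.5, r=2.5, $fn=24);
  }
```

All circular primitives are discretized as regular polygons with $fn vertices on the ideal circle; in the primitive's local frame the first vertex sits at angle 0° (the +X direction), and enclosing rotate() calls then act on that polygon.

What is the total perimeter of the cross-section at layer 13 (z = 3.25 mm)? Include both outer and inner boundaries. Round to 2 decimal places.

At z = 3.25 mm: the 28×18.5 cube contributes its full rectangle (perimeter 93.00 mm); the cube at (-1.5, 6) is present — its section is the full 18×28.5 rectangle (perimeter 93.00 mm); the cube at (-2.5, 3.5) (footprint 12.5×10.5) is included at this height (perimeter 46.00 mm); the r=2.5 cylinder at (0.5, 12) contributes a regular 24-gon of circumradius 2.5 (perimeter = 2·24·2.500·sin(180°/24) = 15.66 mm); Combining (union): the regions partially overlap (shared area 342.66 mm²), so the edge portions inside another operand are dropped and the merged outline is re-measured after clipping — boundary = 130.00 mm; (rotated 65° about Z; rotation is an isometry so areas/perimeters/island counts are preserved). Overall, the cross-section is a single solid region. Total boundary length (outer) = 130.00 mm.

130.00 mm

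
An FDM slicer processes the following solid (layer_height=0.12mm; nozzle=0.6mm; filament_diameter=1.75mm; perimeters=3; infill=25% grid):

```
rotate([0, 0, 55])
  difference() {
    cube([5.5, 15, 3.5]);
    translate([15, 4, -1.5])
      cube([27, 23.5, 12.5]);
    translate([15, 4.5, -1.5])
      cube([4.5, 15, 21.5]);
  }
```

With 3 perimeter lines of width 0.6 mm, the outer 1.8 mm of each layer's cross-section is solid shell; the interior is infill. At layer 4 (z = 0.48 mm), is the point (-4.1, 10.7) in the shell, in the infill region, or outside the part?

outside

At z = 0.48 mm: the 5.5×15 cube contributes its full rectangle; the cube at (15, 4) is present — its section is the full 27×23.5 rectangle; the 4.5×15 cube at (15, 4.5) contributes its full rectangle; After the difference (first − rest): starting from the 5.5×15 cube, the 27×23.5 cube at (15, 4) misses the remaining region (no effect); the 4.5×15 cube at (15, 4.5) misses the remaining region (no effect) — 1 connected region; (rotated 55° about Z; rotation is an isometry so areas/perimeters/island counts are preserved). Overall, the cross-section is a single solid region. Undo the 55° rotation: the query point maps to (6.413, 9.496) in the un-rotated model frame. The nearest boundary edge runs (5.50, 15.00)→(5.50, 0.00); distance from the point to it = 0.91 mm. The point is not inside any of the regions above, so it lies outside the cross-section (0.91 mm from the nearest boundary).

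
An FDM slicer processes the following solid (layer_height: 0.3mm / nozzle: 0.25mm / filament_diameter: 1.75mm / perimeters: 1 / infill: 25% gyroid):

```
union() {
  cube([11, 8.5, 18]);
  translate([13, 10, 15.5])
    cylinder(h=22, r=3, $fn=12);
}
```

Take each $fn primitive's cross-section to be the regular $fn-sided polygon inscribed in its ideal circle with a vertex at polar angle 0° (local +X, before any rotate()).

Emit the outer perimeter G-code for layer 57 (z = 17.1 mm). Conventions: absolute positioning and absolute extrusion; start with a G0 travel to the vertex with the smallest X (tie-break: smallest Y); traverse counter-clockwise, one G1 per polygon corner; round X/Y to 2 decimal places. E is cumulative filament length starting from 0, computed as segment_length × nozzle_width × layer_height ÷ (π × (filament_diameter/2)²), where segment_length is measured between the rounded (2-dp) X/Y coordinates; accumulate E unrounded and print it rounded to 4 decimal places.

G0 X0.00 Y0.00 Z17.10
G1 X11.00 Y0.00 E0.3430
G1 X11.00 Y7.90 E0.5893
G1 X11.50 Y7.40 E0.6114
G1 X13.00 Y7.00 E0.6598
G1 X14.50 Y7.40 E0.7082
G1 X15.60 Y8.50 E0.7567
G1 X16.00 Y10.00 E0.8051
G1 X15.60 Y11.50 E0.8535
G1 X14.50 Y12.60 E0.9020
G1 X13.00 Y13.00 E0.9504
G1 X11.50 Y12.60 E0.9988
G1 X10.40 Y11.50 E1.0473
G1 X10.00 Y10.00 E1.0957
G1 X10.40 Y8.50 E1.1441
G1 X0.00 Y8.50 E1.4684
G1 X0.00 Y0.00 E1.7335

At z = 17.1 mm: the 11×8.5 cube contributes its full rectangle; the r=3 cylinder at (13, 10) contributes a regular 12-gon of circumradius 3; Combining (union): the regions partially overlap (shared area 0.18 mm²), so overlapping operands fuse into one piece — 1 connected region. The outline is a single polygon with 16 vertices. Extrusion per mm of travel: 0.25 × 0.3 / (π × 0.875²) = 0.031181. Accumulating E over each segment gives final E = 1.7335.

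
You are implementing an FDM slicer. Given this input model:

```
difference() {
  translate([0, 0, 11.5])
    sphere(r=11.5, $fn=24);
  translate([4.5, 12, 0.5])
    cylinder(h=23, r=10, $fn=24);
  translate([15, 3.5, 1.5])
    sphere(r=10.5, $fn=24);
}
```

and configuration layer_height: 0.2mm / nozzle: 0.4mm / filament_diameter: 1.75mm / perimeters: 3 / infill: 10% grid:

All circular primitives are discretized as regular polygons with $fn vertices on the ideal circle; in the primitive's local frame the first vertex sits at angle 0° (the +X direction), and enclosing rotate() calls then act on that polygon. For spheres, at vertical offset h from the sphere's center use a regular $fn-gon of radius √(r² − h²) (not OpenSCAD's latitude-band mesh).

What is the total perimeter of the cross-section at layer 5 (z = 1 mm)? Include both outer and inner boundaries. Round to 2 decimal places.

28.84 mm

At z = 1 mm: the r=11.5 sphere slices to a regular 24-gon of circumradius 4.690 (√(r²−h²) with h=10.5 from center) (perimeter = 2·24·4.690·sin(180°/24) = 29.39 mm); the r=10 cylinder at (4.5, 12) contributes a regular 24-gon of circumradius 10 (perimeter = 2·24·10.000·sin(180°/24) = 62.65 mm); the sphere at (15, 3.5): section is a regular 24-gon, circumradius = √(r²−h²) = √(10.5²−0.5²) = 10.488 (perimeter = 2·24·10.488·sin(180°/24) = 65.71 mm); After the difference (first − rest): starting from the r=11.5 sphere, the r=10 cylinder at (4.5, 12) partially overlaps it — only the 7.78 mm² overlap (of its 310.58 mm²) is removed, clipping the outline; the r=10.5 sphere at (15, 3.5) misses the remaining region (no effect) — boundary = 28.84 mm. Overall, the cross-section is a single solid region. Total boundary length (outer) = 28.84 mm.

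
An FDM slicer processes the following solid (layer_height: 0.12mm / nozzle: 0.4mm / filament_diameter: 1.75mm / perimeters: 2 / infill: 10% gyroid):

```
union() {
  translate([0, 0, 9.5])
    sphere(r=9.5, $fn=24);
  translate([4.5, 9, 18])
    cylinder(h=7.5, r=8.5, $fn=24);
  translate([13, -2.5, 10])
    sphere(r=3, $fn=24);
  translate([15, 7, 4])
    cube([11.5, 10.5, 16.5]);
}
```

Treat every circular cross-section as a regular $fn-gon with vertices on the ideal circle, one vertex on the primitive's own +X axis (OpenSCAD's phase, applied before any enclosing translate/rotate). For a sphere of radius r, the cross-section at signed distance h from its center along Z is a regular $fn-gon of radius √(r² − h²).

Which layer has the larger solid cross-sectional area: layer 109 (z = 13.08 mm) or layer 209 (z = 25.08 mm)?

layer 109 (z = 13.08 mm)

Layer 109 (z = 13.08): the r=9.5 sphere contributes a regular 24-gon of circumradius √(9.5²−3.58²) = 8.800 (area = (24/2)·8.800²·sin(360°/24) = 240.50 mm²); the cylinder at (4.5, 9) is absent (z outside [18, 25.5]); the sphere at (13, -2.5) is absent (|z−center|=3.080 > r=3); the 11.5×10.5 cube at (15, 7) contributes its full rectangle (area 120.75 mm²); Merging all regions: the 2 present regions are separate (no shared area or edge), so areas and boundary lengths simply add and each stays a separate island — area = 361.25 mm². So its area = 361.25 mm². Layer 209 (z = 25.08): the sphere is not intersected at this z (|z−center|=15.580 > r=9.5); the cylinder at (4.5, 9): section is a regular 24-gon, circumradius r=8.5 (area = (24/2)·8.500²·sin(360°/24) = 224.40 mm²); the sphere at (13, -2.5) is not intersected at this z (|z−center|=15.080 > r=3); the cube at (15, 7) is not intersected at this z (z outside [4, 20.5]); Combining (union): only the r=8.5 cylinder at (4.5, 9) is present, so the union is just that shape — area = 224.40 mm². So its area = 224.40 mm². Layer 109 is larger (361.25 vs 224.40 mm²).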